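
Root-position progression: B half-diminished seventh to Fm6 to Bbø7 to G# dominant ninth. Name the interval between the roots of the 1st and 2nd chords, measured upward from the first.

d5

The roots are B and F.
5 letter names make it a fifth; at 6 semitones (a half step narrower than perfect) the quality is diminished.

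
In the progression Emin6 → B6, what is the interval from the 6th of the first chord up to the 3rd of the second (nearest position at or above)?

Emin6 has C♯ as its 6th, and B6 has D♯ as its 3rd.
Counting 2 letters and 2 half steps from C♯ gives a major second.

major second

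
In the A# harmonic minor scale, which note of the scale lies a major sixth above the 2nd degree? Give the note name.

G##

The scale is A# B# C# D# E# F# G##.
The 2nd degree is B#; a major sixth above that is G## — scale degree 7.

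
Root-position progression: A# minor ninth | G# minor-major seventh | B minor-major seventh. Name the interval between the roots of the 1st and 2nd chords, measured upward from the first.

m7

The roots are A# and G#.
A# up to G# is 10 semitones, a half step narrower than a major seventh, so the interval is minor.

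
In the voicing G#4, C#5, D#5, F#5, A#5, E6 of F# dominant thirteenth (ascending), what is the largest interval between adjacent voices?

Adjacent intervals: G#4→C#5 = perfect fourth; C#5→D#5 = major second; D#5→F#5 = minor third; F#5→A#5 = major third; A#5→E6 = diminished fifth.
The largest is A#5 to E6, a diminished fifth (6 semitones).

diminished 5th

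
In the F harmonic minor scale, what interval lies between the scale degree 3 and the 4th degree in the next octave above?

The scale runs F G Ab Bb C Db E.
The scale degree 3 is Ab and the 4th degree (up an octave) is Bb.
Counting 9 letters and 14 half steps from Ab gives a major ninth.

major ninth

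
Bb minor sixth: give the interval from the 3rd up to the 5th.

major third

Bbm6: Bb Db F G.
That puts Db below F.
From Db to F is 4 semitones, exactly the major third.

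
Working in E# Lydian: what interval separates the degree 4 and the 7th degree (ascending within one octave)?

perfect fourth

The scale runs E# F## G## A## B# C## D##.
So we need the interval from A## up to D##.
From A## to D## is 5 semitones, exactly the perfect fourth.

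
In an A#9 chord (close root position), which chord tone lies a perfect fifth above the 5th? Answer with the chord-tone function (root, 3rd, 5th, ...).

Spelling the chord: A# C## E# G# B#.
The 5th is E#. A perfect fifth above E# is B#.
B# is the chord's 9th.

9th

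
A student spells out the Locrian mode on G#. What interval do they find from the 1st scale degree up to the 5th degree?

diminished fifth

Spelling the Locrian mode on G#: G# A B C# D E F#.
So we need the interval from G# up to D.
From G# to D: 6 semitones over a fifth = diminished.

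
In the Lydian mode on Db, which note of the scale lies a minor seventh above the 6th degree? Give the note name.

Ab

The scale is Db Eb F G Ab Bb C.
The 6th degree is Bb; a minor seventh above that is Ab — scale degree 5.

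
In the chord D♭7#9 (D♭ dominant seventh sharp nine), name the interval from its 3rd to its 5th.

D♭7#9: D♭-F-A♭-C♭-E.
That puts F below A♭.
F up to A♭ is 3 semitones, a half step narrower than a major third, so the interval is minor.

minor third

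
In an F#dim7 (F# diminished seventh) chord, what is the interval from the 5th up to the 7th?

F#°7 (F# diminished seventh): F#-A-C-Eb.
5th = C; 7th = Eb.
3 letter names make it a third; at 3 semitones (a half step narrower than major) the quality is minor.

minor third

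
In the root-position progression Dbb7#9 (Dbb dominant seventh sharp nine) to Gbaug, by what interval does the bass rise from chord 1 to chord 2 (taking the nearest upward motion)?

The roots are Dbb and Gb.
Dbb up to Gb is 6 semitones, a half step wider than a perfect fourth, so the interval is augmented.

augmented fourth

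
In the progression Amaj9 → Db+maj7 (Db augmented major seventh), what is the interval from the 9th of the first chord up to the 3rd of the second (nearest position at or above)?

Amaj9 has B as its 9th, and Db+maj7 (Db augmented major seventh) has F as its 3rd.
5 letter names make it a fifth; at 6 semitones (a half step narrower than perfect) the quality is diminished.

d5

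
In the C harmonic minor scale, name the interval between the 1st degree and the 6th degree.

Spelling the C harmonic minor scale: C D Eb F G Ab B.
So we need the interval from C up to Ab.
6 letter names make it a sixth; at 8 semitones (a half step narrower than major) the quality is minor.

minor 6th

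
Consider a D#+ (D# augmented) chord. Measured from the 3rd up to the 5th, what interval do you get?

major third

D# augmented is spelled D# F## A##.
That puts F## below A##.
Counting 3 letters and 4 half steps from F## gives a major third.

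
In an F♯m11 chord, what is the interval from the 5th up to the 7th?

The chord tones of F♯m11 (F♯ minor eleventh) are F♯ A C♯ E G♯ B.
5th = C♯; 7th = E.
3 letter names make it a third; at 3 semitones (a half step narrower than major) the quality is minor.

minor third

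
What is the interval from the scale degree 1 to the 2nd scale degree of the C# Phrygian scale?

minor 2nd

C# phrygian: C# D E F# G# A B.
So we need the interval from C# up to D.
From C# to D: 1 semitone over a second = minor.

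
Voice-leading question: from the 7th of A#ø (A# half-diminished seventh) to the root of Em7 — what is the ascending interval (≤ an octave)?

minor sixth

The 7th of A#ø (A# half-diminished seventh) is G#; the root of Em7 is E.
G# up to E is 8 semitones, a half step narrower than a major sixth, so the interval is minor.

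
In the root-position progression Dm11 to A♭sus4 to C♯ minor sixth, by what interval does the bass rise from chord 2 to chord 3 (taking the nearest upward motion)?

augmented 3rd

The roots are A♭ and C♯.
From A♭ to C♯: 5 semitones over a third = augmented.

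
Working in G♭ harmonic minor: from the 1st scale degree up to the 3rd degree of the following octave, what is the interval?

minor 10th

G♭ harmonic minor: G♭ A♭ B𝄫 C♭ D♭ E𝄫 F.
So we need the interval from G♭ up to B𝄫.
From G♭ to B𝄫: 15 semitones over a tenth = minor.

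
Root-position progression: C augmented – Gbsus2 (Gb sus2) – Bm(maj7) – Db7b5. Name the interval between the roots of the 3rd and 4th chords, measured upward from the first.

The roots are B and Db.
From B to Db: 2 semitones over a third = diminished.

diminished third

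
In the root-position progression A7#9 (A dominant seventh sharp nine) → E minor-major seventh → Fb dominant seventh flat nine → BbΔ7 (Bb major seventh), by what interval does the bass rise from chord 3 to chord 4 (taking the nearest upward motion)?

augmented fourth

The roots are Fb and Bb.
4 letter names make it a fourth; at 6 semitones (a half step wider than perfect) the quality is augmented.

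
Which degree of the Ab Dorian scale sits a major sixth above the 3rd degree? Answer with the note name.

Ab

The scale is Ab Bb Cb Db Eb F Gb.
The 3rd degree is Cb; a major sixth above that is Ab — scale degree 1.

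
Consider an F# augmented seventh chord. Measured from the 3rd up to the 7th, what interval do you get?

Spelling the chord: F#-A#-C##-E.
The 3rd is A# and the 7th is E.
A# up to E is 6 semitones, a half step narrower than a perfect fifth, so the interval is diminished.

diminished fifth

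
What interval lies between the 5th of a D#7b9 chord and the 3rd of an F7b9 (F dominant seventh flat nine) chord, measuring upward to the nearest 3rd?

D#7b9 has A# as its 5th, and F7b9 (F dominant seventh flat nine) has A as its 3rd.
8 letter names make it an octave; at 11 semitones (a half step narrower than perfect) the quality is diminished.

diminished octave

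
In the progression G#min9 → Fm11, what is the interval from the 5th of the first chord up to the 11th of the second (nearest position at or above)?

diminished sixth

G#min9 has D# as its 5th, and Fm11 has Bb as its 11th.
D# up to Bb is 7 semitones, a whole step narrower than a major sixth, so the interval is diminished.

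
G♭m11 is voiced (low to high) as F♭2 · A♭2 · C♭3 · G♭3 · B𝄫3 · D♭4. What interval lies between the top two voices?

major third

Those voices are B𝄫3 and D♭4.
Counting 3 letters and 4 half steps from B𝄫 gives a major third.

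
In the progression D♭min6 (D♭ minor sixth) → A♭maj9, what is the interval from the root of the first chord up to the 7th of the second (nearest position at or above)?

augmented fourth

The root of D♭min6 (D♭ minor sixth) is D♭; the 7th of A♭maj9 is G.
4 letter names make it a fourth; at 6 semitones (a half step wider than perfect) the quality is augmented.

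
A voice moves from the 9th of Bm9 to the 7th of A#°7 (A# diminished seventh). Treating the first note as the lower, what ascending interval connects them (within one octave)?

Bm9 has C# as its 9th, and A#°7 (A# diminished seventh) has G as its 7th.
From C# to G: 6 semitones over a fifth = diminished.

d5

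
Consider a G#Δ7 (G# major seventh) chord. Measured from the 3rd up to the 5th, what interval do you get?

m3

G#M7: G#–B#–D#–F##.
So we need the interval from B# up to D#.
B# up to D# is 3 semitones, a half step narrower than a major third, so the interval is minor.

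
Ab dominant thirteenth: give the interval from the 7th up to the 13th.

M7

Ab13 is spelled Ab-C-Eb-Gb-Bb-F.
So we need the interval from Gb up to F.
Gb up to F spans 7 letter names and 11 semitones — a major seventh.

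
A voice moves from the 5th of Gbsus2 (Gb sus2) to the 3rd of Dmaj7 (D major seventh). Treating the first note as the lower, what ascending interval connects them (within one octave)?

Gbsus2 (Gb sus2) has Db as its 5th, and Dmaj7 (D major seventh) has F# as its 3rd.
3 letter names make it a third; at 5 semitones (a half step wider than major) the quality is augmented.

augmented third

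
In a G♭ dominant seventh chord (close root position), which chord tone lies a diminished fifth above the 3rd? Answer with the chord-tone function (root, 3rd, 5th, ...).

Spelling the chord: G♭, B♭, D♭, F♭.
The 3rd is B♭. A diminished fifth above B♭ is F♭.
F♭ is the chord's 7th.

7th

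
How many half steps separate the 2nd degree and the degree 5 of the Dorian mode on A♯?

The scale is A♯ B♯ C♯ D♯ E♯ F𝄪 G♯.
B♯ up to E♯ is a perfect fourth — 5 semitones.

5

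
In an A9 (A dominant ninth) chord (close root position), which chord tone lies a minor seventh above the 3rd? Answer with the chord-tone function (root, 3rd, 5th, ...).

9th

The chord tones of A dominant ninth are A–C#–E–G–B.
The 3rd is C#. A minor seventh above C# is B.
B is the chord's 9th.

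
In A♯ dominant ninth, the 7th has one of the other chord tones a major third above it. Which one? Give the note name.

A♯9: A♯, C𝄪, E♯, G♯, B♯.
The 7th is G♯. A major third above G♯ is B♯.
B♯ is the chord's 9th.

B#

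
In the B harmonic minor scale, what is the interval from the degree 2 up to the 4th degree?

B harmonic minor: B C# D E F# G A#.
The degree 2 is C# and the 4th degree is E.
3 letter names make it a third; at 3 semitones (a half step narrower than major) the quality is minor.

minor 3rd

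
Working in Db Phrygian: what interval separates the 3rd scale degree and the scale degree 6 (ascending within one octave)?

The scale runs Db Ebb Fb Gb Ab Bbb Cb.
So we need the interval from Fb up to Bbb.
Fb up to Bbb spans 4 letter names and 5 semitones — a perfect fourth.

perfect fourth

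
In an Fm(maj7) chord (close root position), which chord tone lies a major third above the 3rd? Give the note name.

FmM7 (F minor-major seventh) is spelled F-Ab-C-E.
The 3rd is Ab. A major third above Ab is C.
C is the chord's 5th.

C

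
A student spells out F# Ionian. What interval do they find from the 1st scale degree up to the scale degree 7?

Spelling F# Ionian: F# G# A# B C# D# E#.
So we need the interval from F# up to E#.
From F# to E# is 11 semitones, exactly the major seventh.

major seventh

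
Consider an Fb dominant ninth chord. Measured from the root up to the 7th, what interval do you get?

minor seventh

Spelling the chord: Fb Ab Cb Ebb Gb.
The root is Fb and the 7th is Ebb.
Fb up to Ebb is 10 semitones, a half step narrower than a major seventh, so the interval is minor.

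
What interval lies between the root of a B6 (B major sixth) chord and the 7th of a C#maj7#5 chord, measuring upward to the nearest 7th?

augmented unison

B6 (B major sixth) has B as its root, and C#maj7#5 has B# as its 7th.
1 letter names make it a unison; at 1 semitone (a half step wider than perfect) the quality is augmented.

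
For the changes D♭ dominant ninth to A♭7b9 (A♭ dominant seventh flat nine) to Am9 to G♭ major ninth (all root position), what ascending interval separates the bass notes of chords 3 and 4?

The roots are A and G♭.
7 letter names make it a seventh; at 9 semitones (a whole step narrower than major) the quality is diminished.

diminished seventh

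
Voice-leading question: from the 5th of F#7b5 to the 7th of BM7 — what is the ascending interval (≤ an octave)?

F#7b5 has C as its 5th, and BM7 has A# as its 7th.
C up to A# is 10 semitones, a half step wider than a major sixth, so the interval is augmented.

augmented sixth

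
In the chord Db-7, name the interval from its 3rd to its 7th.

perfect fifth

Db-7 (Db minor seventh) is spelled Db, Fb, Ab, Cb.
3rd = Fb; 7th = Cb.
Counting 5 letters and 7 half steps from Fb gives a perfect fifth.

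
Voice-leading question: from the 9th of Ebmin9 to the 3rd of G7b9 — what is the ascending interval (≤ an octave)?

A4

Ebmin9 has F as its 9th, and G7b9 has B as its 3rd.
F up to B is 6 semitones, a half step wider than a perfect fourth, so the interval is augmented.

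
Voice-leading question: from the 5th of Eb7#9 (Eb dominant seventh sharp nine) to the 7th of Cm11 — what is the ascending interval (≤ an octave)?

The 5th of Eb7#9 (Eb dominant seventh sharp nine) is Bb; the 7th of Cm11 is Bb.
Bb up to Bb spans 1 letter names and 0 semitones — a perfect unison.

perfect unison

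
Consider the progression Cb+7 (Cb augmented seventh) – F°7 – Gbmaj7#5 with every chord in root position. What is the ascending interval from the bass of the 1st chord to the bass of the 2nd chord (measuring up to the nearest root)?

augmented 4th

The roots are Cb and F.
From Cb to F: 6 semitones over a fourth = augmented.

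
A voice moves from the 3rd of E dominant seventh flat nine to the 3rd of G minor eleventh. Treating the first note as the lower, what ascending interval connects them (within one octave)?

The 3rd of E dominant seventh flat nine is G♯; the 3rd of G minor eleventh is B♭.
From G♯ to B♭: 2 semitones over a third = diminished.

diminished third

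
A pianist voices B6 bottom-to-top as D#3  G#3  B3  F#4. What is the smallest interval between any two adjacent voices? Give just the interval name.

Adjacent intervals: D#3→G#3 = perfect fourth; G#3→B3 = minor third; B3→F#4 = perfect fifth.
The smallest is G#3 to B3, a minor third (3 semitones).

minor 3rd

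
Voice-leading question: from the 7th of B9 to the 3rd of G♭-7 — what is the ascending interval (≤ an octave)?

B9 has A as its 7th, and G♭-7 has B𝄫 as its 3rd.
A up to B𝄫 is 0 semitones, a whole step narrower than a major second, so the interval is diminished.

d2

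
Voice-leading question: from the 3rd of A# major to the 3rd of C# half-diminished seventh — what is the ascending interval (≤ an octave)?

The 3rd of A# major is C##; the 3rd of C# half-diminished seventh is E.
3 letter names make it a third; at 2 semitones (a whole step narrower than major) the quality is diminished.

diminished third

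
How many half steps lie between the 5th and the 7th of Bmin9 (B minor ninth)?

3

Bmin9 is spelled B, D, F♯, A, C♯.
F♯ to A is a minor third: 3 semitones.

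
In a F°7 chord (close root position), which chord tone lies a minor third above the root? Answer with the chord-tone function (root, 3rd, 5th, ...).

3rd

F diminished seventh is spelled F, Ab, Cb, Ebb.
The root is F. A minor third above F is Ab.
Ab is the chord's 3rd.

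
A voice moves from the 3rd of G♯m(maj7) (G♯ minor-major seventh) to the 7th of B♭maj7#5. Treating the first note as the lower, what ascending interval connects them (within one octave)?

G♯m(maj7) (G♯ minor-major seventh) has B as its 3rd, and B♭maj7#5 has A as its 7th.
B up to A is 10 semitones, a half step narrower than a major seventh, so the interval is minor.

minor 7th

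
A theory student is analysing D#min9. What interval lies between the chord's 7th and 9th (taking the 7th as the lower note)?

D#m9 (D# minor ninth): D#–F#–A#–C#–E#.
7th = C#; 9th = E#.
Counting 3 letters and 4 half steps from C# gives a major third.

major third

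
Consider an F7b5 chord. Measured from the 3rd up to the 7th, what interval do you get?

Spelling the chord: F–A–Cb–Eb.
So we need the interval from A up to Eb.
5 letter names make it a fifth; at 6 semitones (a half step narrower than perfect) the quality is diminished.

diminished fifth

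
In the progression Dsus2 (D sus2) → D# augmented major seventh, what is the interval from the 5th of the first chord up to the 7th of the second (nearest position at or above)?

A3

Dsus2 (D sus2) has A as its 5th, and D# augmented major seventh has C## as its 7th.
From A to C##: 5 semitones over a third = augmented.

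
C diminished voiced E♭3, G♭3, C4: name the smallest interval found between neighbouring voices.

minor 3rd

Adjacent intervals: E♭3→G♭3 = minor third; G♭3→C4 = augmented fourth.
The smallest is E♭3 to G♭3, a minor third (3 semitones).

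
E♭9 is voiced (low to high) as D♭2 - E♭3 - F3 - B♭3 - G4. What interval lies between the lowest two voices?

Those voices are D♭2 and E♭3.
Counting 9 letters and 14 half steps from D♭ gives a major ninth.

M9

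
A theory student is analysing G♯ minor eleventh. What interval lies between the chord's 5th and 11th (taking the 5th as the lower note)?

minor seventh

Spelling the chord: G♯, B, D♯, F♯, A♯, C♯.
That puts D♯ below C♯.
7 letter names make it a seventh; at 10 semitones (a half step narrower than major) the quality is minor.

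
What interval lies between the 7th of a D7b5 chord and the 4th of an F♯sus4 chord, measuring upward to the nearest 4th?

M7

D7b5 has C as its 7th, and F♯sus4 has B as its 4th.
Counting 7 letters and 11 half steps from C gives a major seventh.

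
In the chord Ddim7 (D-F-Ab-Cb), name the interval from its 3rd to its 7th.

d5

So we need the interval from F up to Cb.
F up to Cb is 6 semitones, a half step narrower than a perfect fifth, so the interval is diminished.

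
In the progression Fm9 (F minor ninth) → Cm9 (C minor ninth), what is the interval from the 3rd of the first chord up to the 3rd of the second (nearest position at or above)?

Fm9 (F minor ninth) has Ab as its 3rd, and Cm9 (C minor ninth) has Eb as its 3rd.
From Ab to Eb is 7 semitones, exactly the perfect fifth.

P5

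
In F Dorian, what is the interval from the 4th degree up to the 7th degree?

perfect fourth

F dorian: F G Ab Bb C D Eb.
That puts Bb below Eb.
From Bb to Eb is 5 semitones, exactly the perfect fourth.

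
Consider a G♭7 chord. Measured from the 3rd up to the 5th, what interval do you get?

G♭7 (G♭ dominant seventh): G♭-B♭-D♭-F♭.
That puts B♭ below D♭.
From B♭ to D♭: 3 semitones over a third = minor.

minor third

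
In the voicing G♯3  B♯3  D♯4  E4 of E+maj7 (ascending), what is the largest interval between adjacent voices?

Adjacent intervals: G♯3→B♯3 = major third; B♯3→D♯4 = minor third; D♯4→E4 = minor second.
The largest is G♯3 to B♯3, a major third (4 semitones).

major 3rd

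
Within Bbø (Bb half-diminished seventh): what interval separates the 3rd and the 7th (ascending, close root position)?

Spelling the chord: Bb-Db-Fb-Ab.
So we need the interval from Db up to Ab.
Counting 5 letters and 7 half steps from Db gives a perfect fifth.

perfect fifth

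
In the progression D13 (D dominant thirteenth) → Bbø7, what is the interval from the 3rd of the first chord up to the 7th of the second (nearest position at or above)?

diminished 3rd

D13 (D dominant thirteenth) has F# as its 3rd, and Bbø7 has Ab as its 7th.
F# up to Ab is 2 semitones, a whole step narrower than a major third, so the interval is diminished.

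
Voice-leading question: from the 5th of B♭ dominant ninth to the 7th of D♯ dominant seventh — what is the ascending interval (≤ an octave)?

augmented 5th

B♭ dominant ninth has F as its 5th, and D♯ dominant seventh has C♯ as its 7th.
From F to C♯: 8 semitones over a fifth = augmented.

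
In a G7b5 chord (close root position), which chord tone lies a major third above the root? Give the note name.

B

G7b5: G-B-Db-F.
The root is G. A major third above G is B.
B is the chord's 3rd.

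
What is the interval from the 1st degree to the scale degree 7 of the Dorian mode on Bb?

The scale runs Bb C Db Eb F G Ab.
That puts Bb below Ab.
From Bb to Ab: 10 semitones over a seventh = minor.

minor 7th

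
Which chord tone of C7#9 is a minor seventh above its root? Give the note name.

Bb

The chord tones of C7#9 (C dominant seventh sharp nine) are C-E-G-Bb-D#.
The root is C. A minor seventh above C is Bb.
Bb is the chord's 7th.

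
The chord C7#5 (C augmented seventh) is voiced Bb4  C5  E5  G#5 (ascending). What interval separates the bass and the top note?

The outer voices are Bb4 and G#5.
Bb up to G# is 10 semitones, a half step wider than a major sixth, so the interval is augmented.

augmented sixth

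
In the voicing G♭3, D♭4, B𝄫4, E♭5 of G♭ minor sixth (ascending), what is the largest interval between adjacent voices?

minor sixth

Adjacent intervals: G♭3→D♭4 = perfect fifth; D♭4→B𝄫4 = minor sixth; B𝄫4→E♭5 = augmented fourth.
The largest is D♭4 to B𝄫4, a minor sixth (8 semitones).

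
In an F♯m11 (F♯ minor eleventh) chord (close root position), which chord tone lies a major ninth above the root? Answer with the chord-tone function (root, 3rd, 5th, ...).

F♯m11: F♯ A C♯ E G♯ B.
The root is F♯. A major ninth above F♯ is G♯.
G♯ is the chord's 9th.

9th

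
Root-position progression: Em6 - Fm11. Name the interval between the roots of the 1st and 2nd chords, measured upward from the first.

The roots are E and F.
From E to F: 1 semitone over a second = minor.

minor second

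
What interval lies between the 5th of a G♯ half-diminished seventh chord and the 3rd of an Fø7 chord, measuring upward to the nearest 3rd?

G♯ half-diminished seventh has D as its 5th, and Fø7 has A♭ as its 3rd.
From D to A♭: 6 semitones over a fifth = diminished.

diminished fifth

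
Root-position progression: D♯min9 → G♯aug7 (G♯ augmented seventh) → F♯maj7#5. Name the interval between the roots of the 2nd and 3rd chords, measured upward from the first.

The roots are G♯ and F♯.
7 letter names make it a seventh; at 10 semitones (a half step narrower than major) the quality is minor.

minor 7th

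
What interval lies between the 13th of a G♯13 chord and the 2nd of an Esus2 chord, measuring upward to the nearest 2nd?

The 13th of G♯13 is E♯; the 2nd of Esus2 is F♯.
E♯ up to F♯ is 1 semitone, a half step narrower than a major second, so the interval is minor.

minor second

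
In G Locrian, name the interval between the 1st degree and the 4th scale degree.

G locrian: G A♭ B♭ C D♭ E♭ F.
The 1st degree is G and the 4th scale degree is C.
G up to C spans 4 letter names and 5 semitones — a perfect fourth.

perfect 4th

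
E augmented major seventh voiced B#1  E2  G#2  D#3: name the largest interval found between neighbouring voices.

perfect fifth

Adjacent intervals: B#1→E2 = diminished fourth; E2→G#2 = major third; G#2→D#3 = perfect fifth.
The largest is G#2 to D#3, a perfect fifth (7 semitones).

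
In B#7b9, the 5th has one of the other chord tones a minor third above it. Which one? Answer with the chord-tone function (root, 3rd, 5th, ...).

B# dominant seventh flat nine: B#-D##-F##-A#-C#.
The 5th is F##. A minor third above F## is A#.
A# is the chord's 7th.

7th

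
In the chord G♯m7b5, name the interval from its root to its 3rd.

The chord tones of G♯ø are G♯, B, D, F♯.
Root = G♯; 3rd = B.
From G♯ to B: 3 semitones over a third = minor.

minor third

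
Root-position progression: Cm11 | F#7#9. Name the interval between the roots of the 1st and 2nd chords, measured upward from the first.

augmented 4th

The roots are C and F#.
From C to F#: 6 semitones over a fourth = augmented.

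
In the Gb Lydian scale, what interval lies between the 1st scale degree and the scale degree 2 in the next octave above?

Gb lydian: Gb Ab Bb C Db Eb F.
The 1st scale degree is Gb and the scale degree 2 (up an octave) is Ab.
Counting 9 letters and 14 half steps from Gb gives a major ninth.

major ninth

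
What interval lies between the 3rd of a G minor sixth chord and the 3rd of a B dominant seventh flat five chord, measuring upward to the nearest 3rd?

G minor sixth has Bb as its 3rd, and B dominant seventh flat five has D# as its 3rd.
3 letter names make it a third; at 5 semitones (a half step wider than major) the quality is augmented.

A3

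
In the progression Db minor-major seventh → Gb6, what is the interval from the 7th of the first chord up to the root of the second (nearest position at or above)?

diminished fifth

Db minor-major seventh has C as its 7th, and Gb6 has Gb as its root.
C up to Gb is 6 semitones, a half step narrower than a perfect fifth, so the interval is diminished.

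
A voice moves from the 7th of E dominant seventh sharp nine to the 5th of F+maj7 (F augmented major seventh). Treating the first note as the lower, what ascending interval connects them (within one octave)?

major 7th

E dominant seventh sharp nine has D as its 7th, and F+maj7 (F augmented major seventh) has C# as its 5th.
Counting 7 letters and 11 half steps from D gives a major seventh.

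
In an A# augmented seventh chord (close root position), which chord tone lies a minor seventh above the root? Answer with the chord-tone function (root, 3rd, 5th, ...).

7th

A#7#5: A#-C##-E##-G#.
The root is A#. A minor seventh above A# is G#.
G# is the chord's 7th.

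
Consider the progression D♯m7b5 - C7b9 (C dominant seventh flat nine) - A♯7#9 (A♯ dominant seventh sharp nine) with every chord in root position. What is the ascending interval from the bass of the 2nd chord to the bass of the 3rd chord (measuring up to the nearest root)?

The roots are C and A♯.
C up to A♯ is 10 semitones, a half step wider than a major sixth, so the interval is augmented.

A6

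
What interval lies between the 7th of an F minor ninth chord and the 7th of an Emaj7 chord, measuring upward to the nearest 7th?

F minor ninth has E♭ as its 7th, and Emaj7 has D♯ as its 7th.
From E♭ to D♯: 12 semitones over a seventh = augmented.

A7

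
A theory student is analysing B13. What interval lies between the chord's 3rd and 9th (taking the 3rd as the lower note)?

B13: B–D#–F#–A–C#–G#.
3rd = D#; 9th = C#.
7 letter names make it a seventh; at 10 semitones (a half step narrower than major) the quality is minor.

minor 7th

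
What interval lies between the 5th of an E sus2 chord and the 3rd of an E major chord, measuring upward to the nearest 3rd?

major sixth

E sus2 has B as its 5th, and E major has G# as its 3rd.
From B to G# is 9 semitones, exactly the major sixth.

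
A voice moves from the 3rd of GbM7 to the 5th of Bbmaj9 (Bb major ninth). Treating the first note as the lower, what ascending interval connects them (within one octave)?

GbM7 has Bb as its 3rd, and Bbmaj9 (Bb major ninth) has F as its 5th.
Counting 5 letters and 7 half steps from Bb gives a perfect fifth.

perfect fifth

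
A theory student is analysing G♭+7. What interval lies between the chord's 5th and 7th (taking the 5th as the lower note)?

diminished third

G♭+7 is spelled G♭ B♭ D F♭.
5th = D; 7th = F♭.
3 letter names make it a third; at 2 semitones (a whole step narrower than major) the quality is diminished.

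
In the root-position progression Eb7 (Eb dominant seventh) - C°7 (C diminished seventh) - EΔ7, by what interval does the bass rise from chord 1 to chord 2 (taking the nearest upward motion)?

The roots are Eb and C.
From Eb to C is 9 semitones, exactly the major sixth.

major sixth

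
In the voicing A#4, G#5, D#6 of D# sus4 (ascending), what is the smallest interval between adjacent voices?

perfect fifth

Adjacent intervals: A#4→G#5 = minor seventh; G#5→D#6 = perfect fifth.
The smallest is G#5 to D#6, a perfect fifth (7 semitones).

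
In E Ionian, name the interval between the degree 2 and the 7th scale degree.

The scale runs E F# G# A B C# D#.
So we need the interval from F# up to D#.
F# up to D# spans 6 letter names and 9 semitones — a major sixth.

major 6th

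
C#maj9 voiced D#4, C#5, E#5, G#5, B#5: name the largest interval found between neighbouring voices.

m7

Adjacent intervals: D#4→C#5 = minor seventh; C#5→E#5 = major third; E#5→G#5 = minor third; G#5→B#5 = major third.
The largest is D#4 to C#5, a minor seventh (10 semitones).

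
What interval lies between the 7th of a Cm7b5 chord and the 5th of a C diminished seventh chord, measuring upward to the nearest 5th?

Cm7b5 has Bb as its 7th, and C diminished seventh has Gb as its 5th.
Bb up to Gb is 8 semitones, a half step narrower than a major sixth, so the interval is minor.

minor sixth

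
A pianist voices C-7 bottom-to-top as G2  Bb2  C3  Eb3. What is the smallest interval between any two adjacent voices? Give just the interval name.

Adjacent intervals: G2→Bb2 = minor third; Bb2→C3 = major second; C3→Eb3 = minor third.
The smallest is Bb2 to C3, a major second (2 semitones).

major second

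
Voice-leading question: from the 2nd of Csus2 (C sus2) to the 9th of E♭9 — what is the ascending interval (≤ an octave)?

Csus2 (C sus2) has D as its 2nd, and E♭9 has F as its 9th.
From D to F: 3 semitones over a third = minor.

minor third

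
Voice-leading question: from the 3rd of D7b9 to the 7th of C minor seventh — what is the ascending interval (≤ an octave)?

The 3rd of D7b9 is F#; the 7th of C minor seventh is Bb.
From F# to Bb: 4 semitones over a fourth = diminished.

diminished 4th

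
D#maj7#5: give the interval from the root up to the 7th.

The chord tones of D#+maj7 (D# augmented major seventh) are D#, F##, A##, C##.
So we need the interval from D# up to C##.
D# up to C## spans 7 letter names and 11 semitones — a major seventh.

M7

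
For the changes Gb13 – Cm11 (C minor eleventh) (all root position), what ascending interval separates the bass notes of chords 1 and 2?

The roots are Gb and C.
From Gb to C: 6 semitones over a fourth = augmented.

augmented 4th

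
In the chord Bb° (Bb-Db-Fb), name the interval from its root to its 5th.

diminished fifth

So we need the interval from Bb up to Fb.
From Bb to Fb: 6 semitones over a fifth = diminished.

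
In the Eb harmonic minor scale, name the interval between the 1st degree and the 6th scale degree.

minor sixth

Eb harmonic minor: Eb F Gb Ab Bb Cb D.
The 1st degree is Eb and the degree 6 is Cb.
Eb up to Cb is 8 semitones, a half step narrower than a major sixth, so the interval is minor.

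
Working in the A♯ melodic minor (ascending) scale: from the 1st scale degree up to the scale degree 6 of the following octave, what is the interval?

A♯ melodic minor: A♯ B♯ C♯ D♯ E♯ F𝄪 G𝄪.
That puts A♯ below F𝄪.
From A♯ to F𝄪 is 21 semitones, exactly the major thirteenth.

major 13th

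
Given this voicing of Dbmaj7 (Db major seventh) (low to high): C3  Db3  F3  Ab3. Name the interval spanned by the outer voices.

minor sixth

The outer voices are C3 and Ab3.
From C to Ab: 8 semitones over a sixth = minor.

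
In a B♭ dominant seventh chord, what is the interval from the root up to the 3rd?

major third

B♭7 (B♭ dominant seventh) is spelled B♭ D F A♭.
That puts B♭ below D.
B♭ up to D spans 3 letter names and 4 semitones — a major third.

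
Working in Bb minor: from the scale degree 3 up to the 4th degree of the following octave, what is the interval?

Spelling Bb minor: Bb C Db Eb F Gb Ab.
Scale degree 3 = Db; 4th degree (up an octave) = Eb.
Counting 9 letters and 14 half steps from Db gives a major ninth.

major ninth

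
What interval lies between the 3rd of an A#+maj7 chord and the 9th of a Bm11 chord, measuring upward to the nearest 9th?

The 3rd of A#+maj7 is C##; the 9th of Bm11 is C#.
From C## to C#: 11 semitones over an octave = diminished.

diminished octave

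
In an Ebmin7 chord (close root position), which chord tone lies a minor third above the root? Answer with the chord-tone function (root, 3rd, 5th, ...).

3rd

The chord tones of Ebm7 are Eb Gb Bb Db.
The root is Eb. A minor third above Eb is Gb.
Gb is the chord's 3rd.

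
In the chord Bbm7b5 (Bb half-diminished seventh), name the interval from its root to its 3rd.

Bbø (Bb half-diminished seventh) is spelled Bb Db Fb Ab.
So we need the interval from Bb up to Db.
3 letter names make it a third; at 3 semitones (a half step narrower than major) the quality is minor.

minor third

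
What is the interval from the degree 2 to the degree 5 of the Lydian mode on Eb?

The scale runs Eb F G A Bb C D.
So we need the interval from F up to Bb.
Counting 4 letters and 5 half steps from F gives a perfect fourth.

perfect fourth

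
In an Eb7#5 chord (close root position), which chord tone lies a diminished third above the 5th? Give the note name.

Db

Spelling the chord: Eb, G, B, Db.
The 5th is B. A diminished third above B is Db.
Db is the chord's 7th.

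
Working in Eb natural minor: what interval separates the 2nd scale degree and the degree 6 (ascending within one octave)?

The scale runs Eb F Gb Ab Bb Cb Db.
That puts F below Cb.
F up to Cb is 6 semitones, a half step narrower than a perfect fifth, so the interval is diminished.

d5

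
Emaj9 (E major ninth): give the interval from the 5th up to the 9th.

perfect fifth

Emaj9 (E major ninth) is spelled E–G#–B–D#–F#.
5th = B; 9th = F#.
From B to F# is 7 semitones, exactly the perfect fifth.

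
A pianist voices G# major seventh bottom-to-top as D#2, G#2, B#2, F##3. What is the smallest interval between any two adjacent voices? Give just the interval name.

Adjacent intervals: D#2→G#2 = perfect fourth; G#2→B#2 = major third; B#2→F##3 = perfect fifth.
The smallest is G#2 to B#2, a major third (4 semitones).

major third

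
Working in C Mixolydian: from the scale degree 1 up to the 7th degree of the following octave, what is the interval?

m14

Spelling C Mixolydian: C D E F G A Bb.
The scale degree 1 is C and the 7th scale degree (up an octave) is Bb.
14 letter names make it a fourteenth; at 22 semitones (a half step narrower than major) the quality is minor.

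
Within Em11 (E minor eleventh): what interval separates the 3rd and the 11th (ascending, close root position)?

Em11: E-G-B-D-F♯-A.
So we need the interval from G up to A.
G up to A spans 9 letter names and 14 semitones — a major ninth.

major ninth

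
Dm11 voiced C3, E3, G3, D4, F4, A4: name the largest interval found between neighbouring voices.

perfect 5th

Adjacent intervals: C3→E3 = major third; E3→G3 = minor third; G3→D4 = perfect fifth; D4→F4 = minor third; F4→A4 = major third.
The largest is G3 to D4, a perfect fifth (7 semitones).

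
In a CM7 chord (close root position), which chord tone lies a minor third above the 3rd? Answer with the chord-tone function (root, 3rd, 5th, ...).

5th

Spelling the chord: C E G B.
The 3rd is E. A minor third above E is G.
G is the chord's 5th.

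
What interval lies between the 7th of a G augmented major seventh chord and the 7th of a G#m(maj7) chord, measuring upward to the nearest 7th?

augmented unison

G augmented major seventh has F# as its 7th, and G#m(maj7) has F## as its 7th.
From F# to F##: 1 semitone over a unison = augmented.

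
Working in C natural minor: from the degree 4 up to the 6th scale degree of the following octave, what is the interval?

minor tenth

C natural minor: C D Eb F G Ab Bb.
Degree 4 = F; 6th scale degree (up an octave) = Ab.
F up to Ab is 15 semitones, a half step narrower than a major tenth, so the interval is minor.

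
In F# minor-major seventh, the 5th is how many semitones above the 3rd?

4

Spelling the chord: F#-A-C#-E#.
A to C# is a major third: 4 semitones.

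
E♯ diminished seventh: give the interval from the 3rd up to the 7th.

E♯ diminished seventh: E♯ G♯ B D.
That puts G♯ below D.
G♯ up to D is 6 semitones, a half step narrower than a perfect fifth, so the interval is diminished.

diminished fifth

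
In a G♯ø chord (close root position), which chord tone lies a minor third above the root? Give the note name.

B

G♯ø (G♯ half-diminished seventh): G♯–B–D–F♯.
The root is G♯. A minor third above G♯ is B.
B is the chord's 3rd.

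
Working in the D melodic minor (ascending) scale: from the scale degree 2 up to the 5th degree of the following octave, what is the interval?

perfect 11th

D melodic minor: D E F G A B C#.
Scale degree 2 = E; degree 5 (up an octave) = A.
From E to A is 17 semitones, exactly the perfect eleventh.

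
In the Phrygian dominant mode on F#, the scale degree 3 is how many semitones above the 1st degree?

4

The scale is F# G A# B C# D E.
F# up to A# is a major third — 4 semitones.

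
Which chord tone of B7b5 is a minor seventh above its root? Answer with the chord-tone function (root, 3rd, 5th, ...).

7th

The chord tones of B7b5 (B dominant seventh flat five) are B-D#-F-A.
The root is B. A minor seventh above B is A.
A is the chord's 7th.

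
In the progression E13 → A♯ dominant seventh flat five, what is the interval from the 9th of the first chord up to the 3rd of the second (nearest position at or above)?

E13 has F♯ as its 9th, and A♯ dominant seventh flat five has C𝄪 as its 3rd.
F♯ up to C𝄪 is 8 semitones, a half step wider than a perfect fifth, so the interval is augmented.

augmented 5th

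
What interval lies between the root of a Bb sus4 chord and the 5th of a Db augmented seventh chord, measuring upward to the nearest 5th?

major seventh

Bb sus4 has Bb as its root, and Db augmented seventh has A as its 5th.
Counting 7 letters and 11 half steps from Bb gives a major seventh.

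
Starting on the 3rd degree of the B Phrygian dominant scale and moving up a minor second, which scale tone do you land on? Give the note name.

E

The scale is B C D♯ E F♯ G A.
The 3rd degree is D♯; a minor second above that is E — scale degree 4.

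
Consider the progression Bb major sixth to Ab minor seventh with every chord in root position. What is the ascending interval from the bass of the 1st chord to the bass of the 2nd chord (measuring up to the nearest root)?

The roots are Bb and Ab.
7 letter names make it a seventh; at 10 semitones (a half step narrower than major) the quality is minor.

minor 7th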